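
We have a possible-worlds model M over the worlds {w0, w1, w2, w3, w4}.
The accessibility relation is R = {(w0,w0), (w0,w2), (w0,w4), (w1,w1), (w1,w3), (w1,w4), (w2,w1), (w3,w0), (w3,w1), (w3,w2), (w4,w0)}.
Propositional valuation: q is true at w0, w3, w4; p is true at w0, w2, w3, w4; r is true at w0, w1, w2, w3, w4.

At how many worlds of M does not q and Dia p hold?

Let φ = not q and Dia p. Evaluate φ at each world:
  w0 (successors {w0, w2, w4}): φ is false.
  w1 (successors {w1, w3, w4}): φ is true.
  w2 (successors {w1}): φ is false.
  w3 (successors {w0, w1, w2}): φ is false.
  w4 (successors {w0}): φ is false.
For instance, at w1:
  At w1: not q is true, Dia p is true, so not q and Dia p is true.
    At w1: Dia p requires p at some successor in {w1, w3, w4}.
      p holds at w3, so Dia p is true at w1.
Satisfying worlds: {w1}

1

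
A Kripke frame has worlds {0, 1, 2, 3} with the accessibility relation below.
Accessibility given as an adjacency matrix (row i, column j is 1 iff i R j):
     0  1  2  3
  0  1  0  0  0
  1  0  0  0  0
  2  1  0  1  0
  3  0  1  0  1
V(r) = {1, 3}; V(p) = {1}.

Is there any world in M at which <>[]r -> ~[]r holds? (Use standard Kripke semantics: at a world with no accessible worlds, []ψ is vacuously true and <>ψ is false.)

Yes

Let φ = <>[]r -> ~[]r. Evaluate φ at each world:
  0 (successors {0}): φ is true.
  1 (successors ∅): φ is true.
  2 (successors {0, 2}): φ is true.
  3 (successors {1, 3}): φ is false.
Detail at 0 (witness):
  At 0: <>[]r is false, ~[]r is true, so <>[]r -> ~[]r is true.
    At 0: <>[]r requires []r at some successor in {0}.
      At 0: []r is false.
    So <>[]r is false at 0.
    At 0: []r is false, so ~[]r is true.
      At 0: []r requires r at every successor {0}.
        r fails at 0, so []r is false at 0.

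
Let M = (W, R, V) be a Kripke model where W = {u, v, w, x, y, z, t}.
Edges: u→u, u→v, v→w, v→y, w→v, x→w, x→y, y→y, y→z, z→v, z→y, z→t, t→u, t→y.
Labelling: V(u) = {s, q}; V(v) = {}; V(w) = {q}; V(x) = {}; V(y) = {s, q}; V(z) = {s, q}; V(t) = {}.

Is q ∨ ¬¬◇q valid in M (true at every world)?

Let φ = q ∨ ¬¬◇q. Evaluate φ at each world:
  u (successors {u, v}): φ is true.
  v (successors {w, y}): φ is true.
  w (successors {v}): φ is true.
  x (successors {w, y}): φ is true.
  y (successors {y, z}): φ is true.
  z (successors {v, y, t}): φ is true.
  t (successors {u, y}): φ is true.
For instance, at y:
  At y: q is true, ¬¬◇q is true, so q ∨ ¬¬◇q is true.
    At y: ¬◇q is false, so ¬¬◇q is true.
      At y: ◇q is true, so ¬◇q is false.

Yes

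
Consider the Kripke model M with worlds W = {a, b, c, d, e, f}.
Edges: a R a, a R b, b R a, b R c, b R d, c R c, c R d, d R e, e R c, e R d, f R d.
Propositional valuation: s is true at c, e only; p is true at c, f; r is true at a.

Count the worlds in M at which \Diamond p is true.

Let φ = \Diamond p. Evaluate φ at each world:
  a (successors {a, b}): φ is false.
  b (successors {a, c, d}): φ is true.
  c (successors {c, d}): φ is true.
  d (successors {e}): φ is false.
  e (successors {c, d}): φ is true.
  f (successors {d}): φ is false.
For instance, at c:
  At c: \Diamond p requires p at some successor in {c, d}.
    p holds at c, so \Diamond p is true at c.
Satisfying worlds: {b, c, e}

3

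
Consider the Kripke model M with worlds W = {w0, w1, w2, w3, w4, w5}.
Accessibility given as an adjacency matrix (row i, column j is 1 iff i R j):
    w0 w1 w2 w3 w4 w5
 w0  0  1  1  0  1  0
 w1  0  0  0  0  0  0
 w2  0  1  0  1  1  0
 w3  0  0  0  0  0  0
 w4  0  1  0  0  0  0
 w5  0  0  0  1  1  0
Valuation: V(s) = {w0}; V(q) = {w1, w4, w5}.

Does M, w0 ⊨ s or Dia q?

Yes

At w0: s is true, Dia q is true, so s or Dia q is true.
  At w0: Dia q requires q at some successor in {w1, w2, w4}.
    q holds at w1, so Dia q is true at w0.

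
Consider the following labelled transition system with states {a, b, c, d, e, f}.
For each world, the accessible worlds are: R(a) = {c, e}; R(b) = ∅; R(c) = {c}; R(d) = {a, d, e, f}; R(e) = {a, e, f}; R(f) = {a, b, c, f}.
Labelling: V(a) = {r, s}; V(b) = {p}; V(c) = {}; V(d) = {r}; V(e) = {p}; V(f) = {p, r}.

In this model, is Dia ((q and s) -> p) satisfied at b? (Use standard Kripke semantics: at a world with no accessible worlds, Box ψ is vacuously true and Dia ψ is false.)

No

Recall that Dia ψ holds at a world iff ψ holds at some accessible world.
At b: no accessible worlds, so Dia ((q and s) -> p) is false.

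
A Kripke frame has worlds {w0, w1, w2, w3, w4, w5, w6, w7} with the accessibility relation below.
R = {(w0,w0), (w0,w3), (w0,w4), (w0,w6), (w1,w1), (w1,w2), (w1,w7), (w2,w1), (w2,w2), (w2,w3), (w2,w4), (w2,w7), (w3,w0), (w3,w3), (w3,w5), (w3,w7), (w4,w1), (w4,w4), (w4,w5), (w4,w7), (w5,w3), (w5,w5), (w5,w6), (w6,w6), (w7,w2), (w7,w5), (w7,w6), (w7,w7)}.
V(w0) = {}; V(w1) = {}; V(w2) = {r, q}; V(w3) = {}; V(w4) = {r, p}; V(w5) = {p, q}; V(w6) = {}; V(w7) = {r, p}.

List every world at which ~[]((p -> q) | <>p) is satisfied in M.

none

Let φ = ~[]((p -> q) | <>p). Evaluate φ at each world:
  w0 (successors {w0, w3, w4, w6}): φ is false.
  w1 (successors {w1, w2, w7}): φ is false.
  w2 (successors {w1, w2, w3, w4, w7}): φ is false.
  w3 (successors {w0, w3, w5, w7}): φ is false.
  w4 (successors {w1, w4, w5, w7}): φ is false.
  w5 (successors {w3, w5, w6}): φ is false.
  w6 (successors {w6}): φ is false.
  w7 (successors {w2, w5, w6, w7}): φ is false.
For instance, at w4:
  At w4: []((p -> q) | <>p) is true, so ~[]((p -> q) | <>p) is false.
    At w4: []((p -> q) | <>p) requires (p -> q) | <>p at every successor {w1, w4, w5, w7}.
      At w1: (p -> q) | <>p is true.
      At w4: (p -> q) | <>p is true.
      At w5: (p -> q) | <>p is true.
      At w7: (p -> q) | <>p is true.
    So []((p -> q) | <>p) is true at w4.
Satisfying worlds: none.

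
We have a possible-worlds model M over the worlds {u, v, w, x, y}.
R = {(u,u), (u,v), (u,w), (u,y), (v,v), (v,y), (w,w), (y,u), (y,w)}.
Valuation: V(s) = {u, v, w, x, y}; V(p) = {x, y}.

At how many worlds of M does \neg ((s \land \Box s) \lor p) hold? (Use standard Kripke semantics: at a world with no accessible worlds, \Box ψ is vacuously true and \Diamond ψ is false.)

0

Let φ = \neg ((s \land \Box s) \lor p). Evaluate φ at each world:
  u (successors {u, v, w, y}): φ is false.
  v (successors {v, y}): φ is false.
  w (successors {w}): φ is false.
  x (successors ∅): φ is false.
  y (successors {u, w}): φ is false.
For instance, at v:
  At v: (s \land \Box s) \lor p is true, so \neg ((s \land \Box s) \lor p) is false.
    At v: s \land \Box s is true, p is false, so (s \land \Box s) \lor p is true.
      At v: s is true, \Box s is true, so s \land \Box s is true.
Satisfying worlds: none.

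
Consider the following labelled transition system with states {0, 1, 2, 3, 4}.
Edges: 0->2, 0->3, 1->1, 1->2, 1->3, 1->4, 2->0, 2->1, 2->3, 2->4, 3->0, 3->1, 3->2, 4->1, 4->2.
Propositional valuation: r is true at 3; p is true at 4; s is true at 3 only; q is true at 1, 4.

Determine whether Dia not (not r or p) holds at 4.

No

Recall that Dia ψ holds at a world iff ψ holds at some accessible world.
At 4: Dia not (not r or p) requires not (not r or p) at some successor in {1, 2}.
  At 1: not (not r or p) is false.
  At 2: not (not r or p) is false.
So Dia not (not r or p) is false at 4.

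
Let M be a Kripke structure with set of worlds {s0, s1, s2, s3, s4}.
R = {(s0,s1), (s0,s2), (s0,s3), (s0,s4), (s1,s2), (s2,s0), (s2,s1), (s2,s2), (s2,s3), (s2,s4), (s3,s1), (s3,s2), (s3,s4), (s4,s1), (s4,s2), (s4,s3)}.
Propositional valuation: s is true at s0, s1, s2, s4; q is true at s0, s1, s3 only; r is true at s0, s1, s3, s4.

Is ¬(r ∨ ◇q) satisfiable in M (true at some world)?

Recall that ◇ψ holds at a world iff ψ holds at some accessible world.
Let φ = ¬(r ∨ ◇q). Evaluate φ at each world:
  s0 (successors {s1, s2, s3, s4}): φ is false.
  s1 (successors {s2}): φ is false.
  s2 (successors {s0, s1, s2, s3, s4}): φ is false.
  s3 (successors {s1, s2, s4}): φ is false.
  s4 (successors {s1, s2, s3}): φ is false.
For instance, at s1:
  At s1: r ∨ ◇q is true, so ¬(r ∨ ◇q) is false.
    At s1: r is true, ◇q is false, so r ∨ ◇q is true.
      At s1: ◇q requires q at some successor in {s2}.
        At s2: q is false.
      So ◇q is false at s1.

No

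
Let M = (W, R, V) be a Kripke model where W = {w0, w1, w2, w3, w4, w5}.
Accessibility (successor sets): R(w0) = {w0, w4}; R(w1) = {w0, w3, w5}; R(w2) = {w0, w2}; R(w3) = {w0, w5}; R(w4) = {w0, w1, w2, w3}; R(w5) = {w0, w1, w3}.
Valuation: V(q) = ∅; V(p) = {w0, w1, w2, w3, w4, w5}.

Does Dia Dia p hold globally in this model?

Let φ = Dia Dia p. Evaluate φ at each world:
  w0 (successors {w0, w4}): φ is true.
  w1 (successors {w0, w3, w5}): φ is true.
  w2 (successors {w0, w2}): φ is true.
  w3 (successors {w0, w5}): φ is true.
  w4 (successors {w0, w1, w2, w3}): φ is true.
  w5 (successors {w0, w1, w3}): φ is true.
For instance, at w4:
  At w4: Dia Dia p requires Dia p at some successor in {w0, w1, w2, w3}.
    Dia p holds at w0, so Dia Dia p is true at w4.
      At w0: Dia p requires p at some successor in {w0, w4}.
        p holds at w0, so Dia p is true at w0.

Yes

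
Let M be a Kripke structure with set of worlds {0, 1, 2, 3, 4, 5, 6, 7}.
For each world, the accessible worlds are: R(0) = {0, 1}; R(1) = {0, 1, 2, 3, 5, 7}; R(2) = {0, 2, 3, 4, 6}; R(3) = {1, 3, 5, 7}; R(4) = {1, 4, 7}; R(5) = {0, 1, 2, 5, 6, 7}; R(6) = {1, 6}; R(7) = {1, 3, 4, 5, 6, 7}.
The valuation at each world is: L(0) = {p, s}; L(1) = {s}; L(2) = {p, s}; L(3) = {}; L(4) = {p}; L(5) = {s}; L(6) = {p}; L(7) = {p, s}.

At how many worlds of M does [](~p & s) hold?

Let φ = [](~p & s). Evaluate φ at each world:
  0 (successors {0, 1}): φ is false.
  1 (successors {0, 1, 2, 3, 5, 7}): φ is false.
  2 (successors {0, 2, 3, 4, 6}): φ is false.
  3 (successors {1, 3, 5, 7}): φ is false.
  4 (successors {1, 4, 7}): φ is false.
  5 (successors {0, 1, 2, 5, 6, 7}): φ is false.
  6 (successors {1, 6}): φ is false.
  7 (successors {1, 3, 4, 5, 6, 7}): φ is false.
For instance, at 5:
  At 5: [](~p & s) requires ~p & s at every successor {0, 1, 2, 5, 6, 7}.
    ~p & s fails at 0, so [](~p & s) is false at 5.
Satisfying worlds: none.

0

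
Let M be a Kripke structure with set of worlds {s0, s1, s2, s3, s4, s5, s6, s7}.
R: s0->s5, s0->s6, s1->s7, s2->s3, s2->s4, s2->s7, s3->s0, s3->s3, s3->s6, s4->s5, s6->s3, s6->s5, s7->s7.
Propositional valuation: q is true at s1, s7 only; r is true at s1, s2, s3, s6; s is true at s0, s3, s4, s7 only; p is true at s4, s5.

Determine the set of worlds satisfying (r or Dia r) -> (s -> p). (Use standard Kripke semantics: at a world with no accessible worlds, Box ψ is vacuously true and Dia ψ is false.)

s1, s2, s4, s5, s6, s7

Let φ = (r or Dia r) -> (s -> p). Evaluate φ at each world:
  s0 (successors {s5, s6}): φ is false.
  s1 (successors {s7}): φ is true.
  s2 (successors {s3, s4, s7}): φ is true.
  s3 (successors {s0, s3, s6}): φ is false.
  s4 (successors {s5}): φ is true.
  s5 (successors ∅): φ is true.
  s6 (successors {s3, s5}): φ is true.
  s7 (successors {s7}): φ is true.
For instance, at s6:
  At s6: r or Dia r is true, s -> p is true, so (r or Dia r) -> (s -> p) is true.
    At s6: r is true, Dia r is true, so r or Dia r is true.
      At s6: Dia r requires r at some successor in {s3, s5}.
        r holds at s3, so Dia r is true at s6.
Satisfying worlds: {s1, s2, s4, s5, s6, s7}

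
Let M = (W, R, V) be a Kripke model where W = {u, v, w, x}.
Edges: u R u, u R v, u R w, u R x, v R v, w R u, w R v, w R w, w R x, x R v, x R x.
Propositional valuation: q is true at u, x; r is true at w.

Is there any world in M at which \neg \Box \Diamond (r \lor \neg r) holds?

No

Let φ = \neg \Box \Diamond (r \lor \neg r). Evaluate φ at each world:
  u (successors {u, v, w, x}): φ is false.
  v (successors {v}): φ is false.
  w (successors {u, v, w, x}): φ is false.
  x (successors {v, x}): φ is false.
For instance, at w:
  At w: \Box \Diamond (r \lor \neg r) is true, so \neg \Box \Diamond (r \lor \neg r) is false.
    At w: \Box \Diamond (r \lor \neg r) requires \Diamond (r \lor \neg r) at every successor {u, v, w, x}.
      At u: \Diamond (r \lor \neg r) is true.
      At v: \Diamond (r \lor \neg r) is true.
      At w: \Diamond (r \lor \neg r) is true.
      At x: \Diamond (r \lor \neg r) is true.
    So \Box \Diamond (r \lor \neg r) is true at w.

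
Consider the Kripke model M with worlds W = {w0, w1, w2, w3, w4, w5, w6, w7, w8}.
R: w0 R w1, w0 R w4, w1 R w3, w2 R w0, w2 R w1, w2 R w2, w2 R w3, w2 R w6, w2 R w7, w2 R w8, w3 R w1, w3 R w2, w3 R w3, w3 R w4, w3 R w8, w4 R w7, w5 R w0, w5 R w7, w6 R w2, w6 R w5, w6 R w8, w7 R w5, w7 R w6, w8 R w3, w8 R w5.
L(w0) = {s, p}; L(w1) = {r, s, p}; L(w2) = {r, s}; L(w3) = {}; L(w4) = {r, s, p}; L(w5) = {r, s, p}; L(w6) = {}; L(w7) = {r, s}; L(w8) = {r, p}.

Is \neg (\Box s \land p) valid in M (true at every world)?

Recall that \Box ψ holds at a world iff ψ holds at every accessible world, and \Diamond ψ holds iff ψ holds at some accessible world.
Let φ = \neg (\Box s \land p). Evaluate φ at each world:
  w0 (successors {w1, w4}): φ is false.
  w1 (successors {w3}): φ is true.
  w2 (successors {w0, w1, w2, w3, w6, w7, w8}): φ is true.
  w3 (successors {w1, w2, w3, w4, w8}): φ is true.
  w4 (successors {w7}): φ is false.
  w5 (successors {w0, w7}): φ is false.
  w6 (successors {w2, w5, w8}): φ is true.
  w7 (successors {w5, w6}): φ is true.
  w8 (successors {w3, w5}): φ is true.
Detail at w0 (counterexample):
  At w0: \Box s \land p is true, so \neg (\Box s \land p) is false.
    At w0: \Box s is true, p is true, so \Box s \land p is true.
      At w0: \Box s requires s at every successor {w1, w4}.
        At w1: s is true.
        At w4: s is true.
      So \Box s is true at w0.

No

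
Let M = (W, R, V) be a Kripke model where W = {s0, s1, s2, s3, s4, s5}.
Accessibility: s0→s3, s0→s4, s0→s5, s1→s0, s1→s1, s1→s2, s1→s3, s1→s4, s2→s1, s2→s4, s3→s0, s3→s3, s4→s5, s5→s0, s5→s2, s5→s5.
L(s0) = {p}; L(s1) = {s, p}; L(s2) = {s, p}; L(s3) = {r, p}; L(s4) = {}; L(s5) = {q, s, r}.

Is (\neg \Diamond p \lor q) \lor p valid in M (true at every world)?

Yes

Let φ = (\neg \Diamond p \lor q) \lor p. Evaluate φ at each world:
  s0 (successors {s3, s4, s5}): φ is true.
  s1 (successors {s0, s1, s2, s3, s4}): φ is true.
  s2 (successors {s1, s4}): φ is true.
  s3 (successors {s0, s3}): φ is true.
  s4 (successors {s5}): φ is true.
  s5 (successors {s0, s2, s5}): φ is true.
For instance, at s5:
  At s5: \neg \Diamond p \lor q is true, p is false, so (\neg \Diamond p \lor q) \lor p is true.
    At s5: \neg \Diamond p is false, q is true, so \neg \Diamond p \lor q is true.
      At s5: \Diamond p is true, so \neg \Diamond p is false.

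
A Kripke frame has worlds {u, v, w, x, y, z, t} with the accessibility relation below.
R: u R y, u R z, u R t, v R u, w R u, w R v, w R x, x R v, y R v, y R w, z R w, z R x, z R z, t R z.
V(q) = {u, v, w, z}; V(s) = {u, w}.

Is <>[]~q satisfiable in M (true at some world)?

Let φ = <>[]~q. Evaluate φ at each world:
  u (successors {y, z, t}): φ is false.
  v (successors {u}): φ is false.
  w (successors {u, v, x}): φ is false.
  x (successors {v}): φ is false.
  y (successors {v, w}): φ is false.
  z (successors {w, x, z}): φ is false.
  t (successors {z}): φ is false.
For instance, at u:
  At u: <>[]~q requires []~q at some successor in {y, z, t}.
    At y: []~q is false.
    At z: []~q is false.
    At t: []~q is false.
  So <>[]~q is false at u.

No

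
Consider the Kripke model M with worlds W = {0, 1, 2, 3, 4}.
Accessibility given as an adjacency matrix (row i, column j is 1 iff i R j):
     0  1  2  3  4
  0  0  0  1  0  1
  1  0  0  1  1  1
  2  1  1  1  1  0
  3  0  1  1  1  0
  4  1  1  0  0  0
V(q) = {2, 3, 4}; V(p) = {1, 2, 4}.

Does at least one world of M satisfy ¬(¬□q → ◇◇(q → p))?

No

Recall that □ψ holds at a world iff ψ holds at every accessible world, and ◇ψ holds iff ψ holds at some accessible world.
Let φ = ¬(¬□q → ◇◇(q → p)). Evaluate φ at each world:
  0 (successors {2, 4}): φ is false.
  1 (successors {2, 3, 4}): φ is false.
  2 (successors {0, 1, 2, 3}): φ is false.
  3 (successors {1, 2, 3}): φ is false.
  4 (successors {0, 1}): φ is false.
For instance, at 1:
  At 1: ¬□q → ◇◇(q → p) is true, so ¬(¬□q → ◇◇(q → p)) is false.
    At 1: ¬□q is false, ◇◇(q → p) is true, so ¬□q → ◇◇(q → p) is true.
      At 1: □q is true, so ¬□q is false.
      At 1: ◇◇(q → p) requires ◇(q → p) at some successor in {2, 3, 4}.
        ◇(q → p) holds at 2, so ◇◇(q → p) is true at 1.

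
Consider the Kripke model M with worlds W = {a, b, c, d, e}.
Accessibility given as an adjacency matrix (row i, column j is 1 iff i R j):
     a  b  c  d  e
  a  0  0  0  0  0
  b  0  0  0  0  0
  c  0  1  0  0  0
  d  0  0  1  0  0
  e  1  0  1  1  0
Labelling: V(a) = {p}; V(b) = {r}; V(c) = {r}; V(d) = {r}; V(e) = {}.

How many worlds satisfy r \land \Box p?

1

Recall that \Box ψ holds at a world iff ψ holds at every accessible world, and \Diamond ψ holds iff ψ holds at some accessible world.
Let φ = r \land \Box p. Evaluate φ at each world:
  a (successors ∅): φ is false.
  b (successors ∅): φ is true.
  c (successors {b}): φ is false.
  d (successors {c}): φ is false.
  e (successors {a, c, d}): φ is false.
For instance, at d:
  At d: r is true, \Box p is false, so r \land \Box p is false.
    At d: \Box p requires p at every successor {c}.
      p fails at c, so \Box p is false at d.
Satisfying worlds: {b}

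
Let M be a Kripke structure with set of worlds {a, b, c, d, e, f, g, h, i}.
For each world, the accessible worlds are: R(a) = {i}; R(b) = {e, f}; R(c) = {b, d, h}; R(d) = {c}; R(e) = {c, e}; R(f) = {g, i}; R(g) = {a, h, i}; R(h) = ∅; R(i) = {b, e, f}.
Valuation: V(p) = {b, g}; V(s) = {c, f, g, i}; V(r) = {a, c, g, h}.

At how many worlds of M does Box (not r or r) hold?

Let φ = Box (not r or r). Evaluate φ at each world:
  a (successors {i}): φ is true.
  b (successors {e, f}): φ is true.
  c (successors {b, d, h}): φ is true.
  d (successors {c}): φ is true.
  e (successors {c, e}): φ is true.
  f (successors {g, i}): φ is true.
  g (successors {a, h, i}): φ is true.
  h (successors ∅): φ is true.
  i (successors {b, e, f}): φ is true.
For instance, at i:
  At i: Box (not r or r) requires not r or r at every successor {b, e, f}.
    At b: not r or r is true.
    At e: not r or r is true.
    At f: not r or r is true.
  So Box (not r or r) is true at i.
Satisfying worlds: {a, b, c, d, e, f, g, h, i}

9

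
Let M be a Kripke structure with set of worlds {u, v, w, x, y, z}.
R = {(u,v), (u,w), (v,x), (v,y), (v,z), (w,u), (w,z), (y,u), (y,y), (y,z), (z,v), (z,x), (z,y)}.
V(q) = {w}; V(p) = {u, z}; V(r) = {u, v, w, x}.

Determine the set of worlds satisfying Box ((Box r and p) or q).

Let φ = Box ((Box r and p) or q). Evaluate φ at each world:
  u (successors {v, w}): φ is false.
  v (successors {x, y, z}): φ is false.
  w (successors {u, z}): φ is false.
  x (successors ∅): φ is true.
  y (successors {u, y, z}): φ is false.
  z (successors {v, x, y}): φ is false.
For instance, at w:
  At w: Box ((Box r and p) or q) requires (Box r and p) or q at every successor {u, z}.
    (Box r and p) or q fails at z, so Box ((Box r and p) or q) is false at w.
      At z: Box r and p is false, q is false, so (Box r and p) or q is false.
Satisfying worlds: {x}

x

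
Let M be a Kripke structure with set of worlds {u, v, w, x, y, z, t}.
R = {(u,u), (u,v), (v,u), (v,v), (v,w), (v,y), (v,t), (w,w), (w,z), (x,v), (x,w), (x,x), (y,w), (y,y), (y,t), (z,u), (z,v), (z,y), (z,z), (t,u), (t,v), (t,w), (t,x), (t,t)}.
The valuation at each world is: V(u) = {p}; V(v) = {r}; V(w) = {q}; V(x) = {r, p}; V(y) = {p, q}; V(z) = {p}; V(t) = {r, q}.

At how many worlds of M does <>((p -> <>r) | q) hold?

Recall that <>ψ holds at a world iff ψ holds at some accessible world.
Let φ = <>((p -> <>r) | q). Evaluate φ at each world:
  u (successors {u, v}): φ is true.
  v (successors {u, v, w, y, t}): φ is true.
  w (successors {w, z}): φ is true.
  x (successors {v, w, x}): φ is true.
  y (successors {w, y, t}): φ is true.
  z (successors {u, v, y, z}): φ is true.
  t (successors {u, v, w, x, t}): φ is true.
For instance, at x:
  At x: <>((p -> <>r) | q) requires (p -> <>r) | q at some successor in {v, w, x}.
    (p -> <>r) | q holds at v, so <>((p -> <>r) | q) is true at x.
      At v: p -> <>r is true, q is false, so (p -> <>r) | q is true.
Satisfying worlds: {u, v, w, x, y, z, t}

7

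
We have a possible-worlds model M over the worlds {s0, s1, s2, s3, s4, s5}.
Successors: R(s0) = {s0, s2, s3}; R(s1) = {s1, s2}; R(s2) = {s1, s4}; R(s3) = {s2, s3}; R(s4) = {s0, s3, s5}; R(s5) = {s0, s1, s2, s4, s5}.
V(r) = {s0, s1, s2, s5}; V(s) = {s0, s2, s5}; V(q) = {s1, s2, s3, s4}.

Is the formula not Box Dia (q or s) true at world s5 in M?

Recall that Box ψ holds at a world iff ψ holds at every accessible world, and Dia ψ holds iff ψ holds at some accessible world.
At s5: Box Dia (q or s) is true, so not Box Dia (q or s) is false.
  At s5: Box Dia (q or s) requires Dia (q or s) at every successor {s0, s1, s2, s4, s5}.
    At s0: Dia (q or s) is true.
    At s1: Dia (q or s) is true.
    At s2: Dia (q or s) is true.
    At s4: Dia (q or s) is true.
    At s5: Dia (q or s) is true.
  So Box Dia (q or s) is true at s5.

No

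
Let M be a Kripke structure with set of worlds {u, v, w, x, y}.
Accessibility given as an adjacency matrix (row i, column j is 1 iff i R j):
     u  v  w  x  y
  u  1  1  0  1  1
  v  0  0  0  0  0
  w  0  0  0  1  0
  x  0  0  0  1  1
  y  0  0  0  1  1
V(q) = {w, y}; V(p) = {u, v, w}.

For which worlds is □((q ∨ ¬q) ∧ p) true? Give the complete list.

Recall that □ψ holds at a world iff ψ holds at every accessible world, and ◇ψ holds iff ψ holds at some accessible world.
Let φ = □((q ∨ ¬q) ∧ p). Evaluate φ at each world:
  u (successors {u, v, x, y}): φ is false.
  v (successors ∅): φ is true.
  w (successors {x}): φ is false.
  x (successors {x, y}): φ is false.
  y (successors {x, y}): φ is false.
For instance, at x:
  At x: □((q ∨ ¬q) ∧ p) requires (q ∨ ¬q) ∧ p at every successor {x, y}.
    (q ∨ ¬q) ∧ p fails at x, so □((q ∨ ¬q) ∧ p) is false at x.
Satisfying worlds: {v}

v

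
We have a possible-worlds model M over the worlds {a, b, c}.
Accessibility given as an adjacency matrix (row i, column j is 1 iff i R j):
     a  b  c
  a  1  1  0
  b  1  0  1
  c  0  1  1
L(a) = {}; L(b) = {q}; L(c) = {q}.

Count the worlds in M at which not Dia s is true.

Recall that Dia ψ holds at a world iff ψ holds at some accessible world.
Let φ = not Dia s. Evaluate φ at each world:
  a (successors {a, b}): φ is true.
  b (successors {a, c}): φ is true.
  c (successors {b, c}): φ is true.
For instance, at c:
  At c: Dia s is false, so not Dia s is true.
    At c: Dia s requires s at some successor in {b, c}.
      At b: s is false.
      At c: s is false.
    So Dia s is false at c.
Satisfying worlds: {a, b, c}

3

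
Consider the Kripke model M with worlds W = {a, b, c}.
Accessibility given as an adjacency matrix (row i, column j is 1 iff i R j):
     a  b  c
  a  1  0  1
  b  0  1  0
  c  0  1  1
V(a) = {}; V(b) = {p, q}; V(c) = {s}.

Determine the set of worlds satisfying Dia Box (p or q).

b, c

Let φ = Dia Box (p or q). Evaluate φ at each world:
  a (successors {a, c}): φ is false.
  b (successors {b}): φ is true.
  c (successors {b, c}): φ is true.
For instance, at a:
  At a: Dia Box (p or q) requires Box (p or q) at some successor in {a, c}.
    At a: Box (p or q) is false.
    At c: Box (p or q) is false.
  So Dia Box (p or q) is false at a.
Satisfying worlds: {b, c}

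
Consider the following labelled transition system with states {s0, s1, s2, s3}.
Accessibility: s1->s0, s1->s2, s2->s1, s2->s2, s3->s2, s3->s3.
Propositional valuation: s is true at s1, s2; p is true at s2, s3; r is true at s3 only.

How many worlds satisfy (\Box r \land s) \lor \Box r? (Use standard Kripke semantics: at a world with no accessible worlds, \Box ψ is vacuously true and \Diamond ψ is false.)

1

Let φ = (\Box r \land s) \lor \Box r. Evaluate φ at each world:
  s0 (successors ∅): φ is true.
  s1 (successors {s0, s2}): φ is false.
  s2 (successors {s1, s2}): φ is false.
  s3 (successors {s2, s3}): φ is false.
For instance, at s2:
  At s2: \Box r \land s is false, \Box r is false, so (\Box r \land s) \lor \Box r is false.
    At s2: \Box r is false, s is true, so \Box r \land s is false.
      At s2: \Box r requires r at every successor {s1, s2}.
        r fails at s1, so \Box r is false at s2.
    At s2: \Box r requires r at every successor {s1, s2}.
      r fails at s1, so \Box r is false at s2.
Satisfying worlds: {s0}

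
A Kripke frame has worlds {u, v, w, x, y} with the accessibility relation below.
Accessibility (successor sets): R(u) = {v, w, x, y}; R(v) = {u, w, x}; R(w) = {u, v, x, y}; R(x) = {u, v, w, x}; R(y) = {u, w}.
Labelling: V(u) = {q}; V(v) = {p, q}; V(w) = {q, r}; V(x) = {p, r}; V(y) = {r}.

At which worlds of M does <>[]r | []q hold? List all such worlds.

y

Let φ = <>[]r | []q. Evaluate φ at each world:
  u (successors {v, w, x, y}): φ is false.
  v (successors {u, w, x}): φ is false.
  w (successors {u, v, x, y}): φ is false.
  x (successors {u, v, w, x}): φ is false.
  y (successors {u, w}): φ is true.
For instance, at y:
  At y: <>[]r is false, []q is true, so <>[]r | []q is true.
    At y: <>[]r requires []r at some successor in {u, w}.
      At u: []r is false.
      At w: []r is false.
    So <>[]r is false at y.
    At y: []q requires q at every successor {u, w}.
      At u: q is true.
      At w: q is true.
    So []q is true at y.
Satisfying worlds: {y}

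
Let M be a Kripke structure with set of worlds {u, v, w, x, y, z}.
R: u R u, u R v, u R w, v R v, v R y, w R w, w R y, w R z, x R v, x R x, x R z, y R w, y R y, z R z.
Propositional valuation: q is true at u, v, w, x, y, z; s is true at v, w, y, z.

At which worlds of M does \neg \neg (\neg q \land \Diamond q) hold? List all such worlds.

none

Recall that \Diamond ψ holds at a world iff ψ holds at some accessible world.
Let φ = \neg \neg (\neg q \land \Diamond q). Evaluate φ at each world:
  u (successors {u, v, w}): φ is false.
  v (successors {v, y}): φ is false.
  w (successors {w, y, z}): φ is false.
  x (successors {v, x, z}): φ is false.
  y (successors {w, y}): φ is false.
  z (successors {z}): φ is false.
For instance, at z:
  At z: \neg (\neg q \land \Diamond q) is true, so \neg \neg (\neg q \land \Diamond q) is false.
    At z: \neg q \land \Diamond q is false, so \neg (\neg q \land \Diamond q) is true.
      At z: \neg q is false, \Diamond q is true, so \neg q \land \Diamond q is false.
Satisfying worlds: none.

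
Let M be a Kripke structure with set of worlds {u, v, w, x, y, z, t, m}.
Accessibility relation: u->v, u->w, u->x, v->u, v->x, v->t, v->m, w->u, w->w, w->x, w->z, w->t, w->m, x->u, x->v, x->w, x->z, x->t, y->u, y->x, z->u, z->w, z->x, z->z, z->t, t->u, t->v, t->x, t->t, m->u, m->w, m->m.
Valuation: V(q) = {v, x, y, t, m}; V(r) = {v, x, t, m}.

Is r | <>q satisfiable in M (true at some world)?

Recall that <>ψ holds at a world iff ψ holds at some accessible world.
Let φ = r | <>q. Evaluate φ at each world:
  u (successors {v, w, x}): φ is true.
  v (successors {u, x, t, m}): φ is true.
  w (successors {u, w, x, z, t, m}): φ is true.
  x (successors {u, v, w, z, t}): φ is true.
  y (successors {u, x}): φ is true.
  z (successors {u, w, x, z, t}): φ is true.
  t (successors {u, v, x, t}): φ is true.
  m (successors {u, w, m}): φ is true.
Detail at u (witness):
  At u: r is false, <>q is true, so r | <>q is true.
    At u: <>q requires q at some successor in {v, w, x}.
      q holds at v, so <>q is true at u.

Yes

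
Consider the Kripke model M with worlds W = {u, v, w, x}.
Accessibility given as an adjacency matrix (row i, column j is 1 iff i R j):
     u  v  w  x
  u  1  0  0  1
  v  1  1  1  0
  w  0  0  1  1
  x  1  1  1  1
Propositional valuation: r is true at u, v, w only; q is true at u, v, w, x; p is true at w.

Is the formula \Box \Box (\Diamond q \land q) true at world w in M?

At w: \Box \Box (\Diamond q \land q) requires \Box (\Diamond q \land q) at every successor {w, x}.
    At w: \Box (\Diamond q \land q) requires \Diamond q \land q at every successor {w, x}.
      At w: \Diamond q \land q is true.
      At x: \Diamond q \land q is true.
    So \Box (\Diamond q \land q) is true at w.
    At x: \Box (\Diamond q \land q) requires \Diamond q \land q at every successor {u, v, w, x}.
      At u: \Diamond q \land q is true.
      At v: \Diamond q \land q is true.
      At w: \Diamond q \land q is true.
      At x: \Diamond q \land q is true.
    So \Box (\Diamond q \land q) is true at x.
So \Box \Box (\Diamond q \land q) is true at w.

Yes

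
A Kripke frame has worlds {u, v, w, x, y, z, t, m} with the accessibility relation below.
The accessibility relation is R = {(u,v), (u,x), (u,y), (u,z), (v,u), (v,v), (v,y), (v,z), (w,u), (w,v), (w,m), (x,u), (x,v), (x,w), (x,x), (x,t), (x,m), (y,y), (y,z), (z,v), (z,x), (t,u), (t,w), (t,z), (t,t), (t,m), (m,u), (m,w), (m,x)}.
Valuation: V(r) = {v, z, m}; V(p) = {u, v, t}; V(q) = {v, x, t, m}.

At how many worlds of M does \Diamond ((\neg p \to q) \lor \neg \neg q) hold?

7

Let φ = \Diamond ((\neg p \to q) \lor \neg \neg q). Evaluate φ at each world:
  u (successors {v, x, y, z}): φ is true.
  v (successors {u, v, y, z}): φ is true.
  w (successors {u, v, m}): φ is true.
  x (successors {u, v, w, x, t, m}): φ is true.
  y (successors {y, z}): φ is false.
  z (successors {v, x}): φ is true.
  t (successors {u, w, z, t, m}): φ is true.
  m (successors {u, w, x}): φ is true.
For instance, at m:
  At m: \Diamond ((\neg p \to q) \lor \neg \neg q) requires (\neg p \to q) \lor \neg \neg q at some successor in {u, w, x}.
    (\neg p \to q) \lor \neg \neg q holds at u, so \Diamond ((\neg p \to q) \lor \neg \neg q) is true at m.
Satisfying worlds: {u, v, w, x, z, t, m}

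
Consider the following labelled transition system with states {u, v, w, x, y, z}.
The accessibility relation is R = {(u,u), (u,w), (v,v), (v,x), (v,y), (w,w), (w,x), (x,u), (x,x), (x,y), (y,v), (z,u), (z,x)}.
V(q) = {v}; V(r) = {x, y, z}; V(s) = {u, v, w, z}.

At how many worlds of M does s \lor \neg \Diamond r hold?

5

Let φ = s \lor \neg \Diamond r. Evaluate φ at each world:
  u (successors {u, w}): φ is true.
  v (successors {v, x, y}): φ is true.
  w (successors {w, x}): φ is true.
  x (successors {u, x, y}): φ is false.
  y (successors {v}): φ is true.
  z (successors {u, x}): φ is true.
For instance, at y:
  At y: s is false, \neg \Diamond r is true, so s \lor \neg \Diamond r is true.
    At y: \Diamond r is false, so \neg \Diamond r is true.
      At y: \Diamond r requires r at some successor in {v}.
        At v: r is false.
      So \Diamond r is false at y.
Satisfying worlds: {u, v, w, y, z}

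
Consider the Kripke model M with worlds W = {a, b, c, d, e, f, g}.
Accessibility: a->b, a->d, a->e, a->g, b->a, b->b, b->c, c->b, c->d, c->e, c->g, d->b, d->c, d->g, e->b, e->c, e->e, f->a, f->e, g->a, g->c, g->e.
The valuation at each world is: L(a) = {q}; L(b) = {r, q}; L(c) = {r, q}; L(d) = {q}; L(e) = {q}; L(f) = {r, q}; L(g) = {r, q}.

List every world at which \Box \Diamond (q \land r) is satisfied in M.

a, b, c, d, e, f, g

Recall that \Box ψ holds at a world iff ψ holds at every accessible world, and \Diamond ψ holds iff ψ holds at some accessible world.
Let φ = \Box \Diamond (q \land r). Evaluate φ at each world:
  a (successors {b, d, e, g}): φ is true.
  b (successors {a, b, c}): φ is true.
  c (successors {b, d, e, g}): φ is true.
  d (successors {b, c, g}): φ is true.
  e (successors {b, c, e}): φ is true.
  f (successors {a, e}): φ is true.
  g (successors {a, c, e}): φ is true.
For instance, at f:
  At f: \Box \Diamond (q \land r) requires \Diamond (q \land r) at every successor {a, e}.
      At a: \Diamond (q \land r) requires q \land r at some successor in {b, d, e, g}.
        q \land r holds at b, so \Diamond (q \land r) is true at a.
      At e: \Diamond (q \land r) requires q \land r at some successor in {b, c, e}.
        q \land r holds at b, so \Diamond (q \land r) is true at e.
  So \Box \Diamond (q \land r) is true at f.
Satisfying worlds: {a, b, c, d, e, f, g}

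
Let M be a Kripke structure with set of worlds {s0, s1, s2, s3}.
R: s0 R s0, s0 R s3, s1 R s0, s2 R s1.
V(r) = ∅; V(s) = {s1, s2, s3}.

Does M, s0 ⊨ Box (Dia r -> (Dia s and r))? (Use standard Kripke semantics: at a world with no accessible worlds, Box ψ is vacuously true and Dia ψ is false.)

Yes

At s0: Box (Dia r -> (Dia s and r)) requires Dia r -> (Dia s and r) at every successor {s0, s3}.
    At s0: Dia r is false, Dia s and r is false, so Dia r -> (Dia s and r) is true.
      At s0: Dia r requires r at some successor in {s0, s3}.
        At s0: r is false.
        At s3: r is false.
      So Dia r is false at s0.
      At s0: Dia s is true, r is false, so Dia s and r is false.
    At s3: Dia r is false, Dia s and r is false, so Dia r -> (Dia s and r) is true.
      At s3: no accessible worlds, so Dia r is false.
      At s3: Dia s is false, r is false, so Dia s and r is false.
So Box (Dia r -> (Dia s and r)) is true at s0.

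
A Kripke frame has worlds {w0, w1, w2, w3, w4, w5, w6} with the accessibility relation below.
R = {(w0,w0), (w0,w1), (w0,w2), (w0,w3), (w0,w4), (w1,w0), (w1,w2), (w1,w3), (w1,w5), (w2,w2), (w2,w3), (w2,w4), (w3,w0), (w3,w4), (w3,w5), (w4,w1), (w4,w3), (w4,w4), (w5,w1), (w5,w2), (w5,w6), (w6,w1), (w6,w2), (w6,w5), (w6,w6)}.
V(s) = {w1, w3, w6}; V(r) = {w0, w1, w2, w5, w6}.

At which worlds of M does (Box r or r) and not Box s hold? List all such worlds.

w0, w1, w2, w5, w6

Recall that Box ψ holds at a world iff ψ holds at every accessible world, and Dia ψ holds iff ψ holds at some accessible world.
Let φ = (Box r or r) and not Box s. Evaluate φ at each world:
  w0 (successors {w0, w1, w2, w3, w4}): φ is true.
  w1 (successors {w0, w2, w3, w5}): φ is true.
  w2 (successors {w2, w3, w4}): φ is true.
  w3 (successors {w0, w4, w5}): φ is false.
  w4 (successors {w1, w3, w4}): φ is false.
  w5 (successors {w1, w2, w6}): φ is true.
  w6 (successors {w1, w2, w5, w6}): φ is true.
For instance, at w2:
  At w2: Box r or r is true, not Box s is true, so (Box r or r) and not Box s is true.
    At w2: Box r is false, r is true, so Box r or r is true.
      At w2: Box r requires r at every successor {w2, w3, w4}.
        r fails at w3, so Box r is false at w2.
    At w2: Box s is false, so not Box s is true.
      At w2: Box s requires s at every successor {w2, w3, w4}.
        s fails at w2, so Box s is false at w2.
Satisfying worlds: {w0, w1, w2, w5, w6}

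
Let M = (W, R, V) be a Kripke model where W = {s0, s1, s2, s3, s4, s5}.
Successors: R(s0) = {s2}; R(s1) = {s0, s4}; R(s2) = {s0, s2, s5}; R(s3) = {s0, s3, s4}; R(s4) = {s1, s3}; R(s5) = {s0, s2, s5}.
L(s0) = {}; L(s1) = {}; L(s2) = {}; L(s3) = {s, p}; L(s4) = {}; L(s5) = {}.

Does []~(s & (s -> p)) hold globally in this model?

No

Let φ = []~(s & (s -> p)). Evaluate φ at each world:
  s0 (successors {s2}): φ is true.
  s1 (successors {s0, s4}): φ is true.
  s2 (successors {s0, s2, s5}): φ is true.
  s3 (successors {s0, s3, s4}): φ is false.
  s4 (successors {s1, s3}): φ is false.
  s5 (successors {s0, s2, s5}): φ is true.
Detail at s3 (counterexample):
  At s3: []~(s & (s -> p)) requires ~(s & (s -> p)) at every successor {s0, s3, s4}.
    ~(s & (s -> p)) fails at s3, so []~(s & (s -> p)) is false at s3.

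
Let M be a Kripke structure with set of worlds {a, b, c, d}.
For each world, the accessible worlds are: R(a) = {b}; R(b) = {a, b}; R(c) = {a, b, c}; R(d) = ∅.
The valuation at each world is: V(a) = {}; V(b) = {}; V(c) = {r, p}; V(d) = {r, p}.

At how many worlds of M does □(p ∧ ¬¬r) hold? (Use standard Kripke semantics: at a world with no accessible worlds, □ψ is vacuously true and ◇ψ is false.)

Let φ = □(p ∧ ¬¬r). Evaluate φ at each world:
  a (successors {b}): φ is false.
  b (successors {a, b}): φ is false.
  c (successors {a, b, c}): φ is false.
  d (successors ∅): φ is true.
For instance, at b:
  At b: □(p ∧ ¬¬r) requires p ∧ ¬¬r at every successor {a, b}.
    p ∧ ¬¬r fails at a, so □(p ∧ ¬¬r) is false at b.
Satisfying worlds: {d}

1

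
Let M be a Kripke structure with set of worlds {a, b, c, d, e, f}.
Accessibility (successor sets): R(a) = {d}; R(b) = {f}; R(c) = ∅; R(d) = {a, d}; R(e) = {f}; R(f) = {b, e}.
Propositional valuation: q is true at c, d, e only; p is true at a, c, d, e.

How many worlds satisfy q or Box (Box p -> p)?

6

Let φ = q or Box (Box p -> p). Evaluate φ at each world:
  a (successors {d}): φ is true.
  b (successors {f}): φ is true.
  c (successors ∅): φ is true.
  d (successors {a, d}): φ is true.
  e (successors {f}): φ is true.
  f (successors {b, e}): φ is true.
For instance, at d:
  At d: q is true, Box (Box p -> p) is true, so q or Box (Box p -> p) is true.
    At d: Box (Box p -> p) requires Box p -> p at every successor {a, d}.
      At a: Box p -> p is true.
      At d: Box p -> p is true.
    So Box (Box p -> p) is true at d.
Satisfying worlds: {a, b, c, d, e, f}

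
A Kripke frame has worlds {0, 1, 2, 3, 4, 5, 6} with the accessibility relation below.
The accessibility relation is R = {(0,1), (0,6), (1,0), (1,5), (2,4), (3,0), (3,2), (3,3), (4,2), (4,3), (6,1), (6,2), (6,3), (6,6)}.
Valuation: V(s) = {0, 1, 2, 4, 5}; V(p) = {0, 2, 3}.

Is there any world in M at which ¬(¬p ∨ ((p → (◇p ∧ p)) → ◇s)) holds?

Recall that ◇ψ holds at a world iff ψ holds at some accessible world.
Let φ = ¬(¬p ∨ ((p → (◇p ∧ p)) → ◇s)). Evaluate φ at each world:
  0 (successors {1, 6}): φ is false.
  1 (successors {0, 5}): φ is false.
  2 (successors {4}): φ is false.
  3 (successors {0, 2, 3}): φ is false.
  4 (successors {2, 3}): φ is false.
  5 (successors ∅): φ is false.
  6 (successors {1, 2, 3, 6}): φ is false.
For instance, at 1:
  At 1: ¬p ∨ ((p → (◇p ∧ p)) → ◇s) is true, so ¬(¬p ∨ ((p → (◇p ∧ p)) → ◇s)) is false.
    At 1: ¬p is true, (p → (◇p ∧ p)) → ◇s is true, so ¬p ∨ ((p → (◇p ∧ p)) → ◇s) is true.
      At 1: p → (◇p ∧ p) is true, ◇s is true, so (p → (◇p ∧ p)) → ◇s is true.

No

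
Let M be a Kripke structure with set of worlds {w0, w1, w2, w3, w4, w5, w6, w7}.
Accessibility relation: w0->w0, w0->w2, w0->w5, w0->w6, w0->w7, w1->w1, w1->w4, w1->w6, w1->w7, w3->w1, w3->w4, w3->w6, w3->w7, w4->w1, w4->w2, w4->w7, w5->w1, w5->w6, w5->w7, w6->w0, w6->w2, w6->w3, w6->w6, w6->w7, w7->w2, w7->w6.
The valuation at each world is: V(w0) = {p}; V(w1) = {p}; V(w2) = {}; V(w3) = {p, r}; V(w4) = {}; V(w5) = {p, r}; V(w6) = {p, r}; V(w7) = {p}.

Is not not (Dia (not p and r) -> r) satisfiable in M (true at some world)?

Yes

Recall that Dia ψ holds at a world iff ψ holds at some accessible world.
Let φ = not not (Dia (not p and r) -> r). Evaluate φ at each world:
  w0 (successors {w0, w2, w5, w6, w7}): φ is true.
  w1 (successors {w1, w4, w6, w7}): φ is true.
  w2 (successors ∅): φ is true.
  w3 (successors {w1, w4, w6, w7}): φ is true.
  w4 (successors {w1, w2, w7}): φ is true.
  w5 (successors {w1, w6, w7}): φ is true.
  w6 (successors {w0, w2, w3, w6, w7}): φ is true.
  w7 (successors {w2, w6}): φ is true.
Detail at w0 (witness):
  At w0: not (Dia (not p and r) -> r) is false, so not not (Dia (not p and r) -> r) is true.
    At w0: Dia (not p and r) -> r is true, so not (Dia (not p and r) -> r) is false.
      At w0: Dia (not p and r) is false, r is false, so Dia (not p and r) -> r is true.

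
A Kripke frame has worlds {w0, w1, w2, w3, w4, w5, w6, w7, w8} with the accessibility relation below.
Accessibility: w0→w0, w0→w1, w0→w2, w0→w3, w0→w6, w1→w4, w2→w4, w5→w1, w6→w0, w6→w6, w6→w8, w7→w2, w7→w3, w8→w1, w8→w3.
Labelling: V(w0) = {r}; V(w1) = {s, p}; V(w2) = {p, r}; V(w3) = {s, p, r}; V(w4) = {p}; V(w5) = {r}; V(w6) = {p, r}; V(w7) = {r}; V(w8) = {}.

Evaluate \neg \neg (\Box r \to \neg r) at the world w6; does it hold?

At w6: \neg (\Box r \to \neg r) is false, so \neg \neg (\Box r \to \neg r) is true.
  At w6: \Box r \to \neg r is true, so \neg (\Box r \to \neg r) is false.
    At w6: \Box r is false, \neg r is false, so \Box r \to \neg r is true.
      At w6: \Box r requires r at every successor {w0, w6, w8}.
        r fails at w8, so \Box r is false at w6.

Yes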